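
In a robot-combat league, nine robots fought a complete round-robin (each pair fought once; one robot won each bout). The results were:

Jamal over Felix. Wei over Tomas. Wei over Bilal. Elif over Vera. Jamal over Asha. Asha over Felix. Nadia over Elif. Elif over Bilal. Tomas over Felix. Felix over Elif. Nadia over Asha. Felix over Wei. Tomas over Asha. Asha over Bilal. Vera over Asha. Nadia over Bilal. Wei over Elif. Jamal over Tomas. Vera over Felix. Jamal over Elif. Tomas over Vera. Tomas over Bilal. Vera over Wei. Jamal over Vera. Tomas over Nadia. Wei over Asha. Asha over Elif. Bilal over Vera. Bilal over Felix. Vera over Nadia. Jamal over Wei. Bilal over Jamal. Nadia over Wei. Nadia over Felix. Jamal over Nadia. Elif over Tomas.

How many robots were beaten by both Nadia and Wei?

3

Nadia beat: Wei, Elif, Felix, Asha, Bilal.
Wei beat: Tomas, Elif, Asha, Bilal.
Both beat: Elif, Asha, Bilal — 3.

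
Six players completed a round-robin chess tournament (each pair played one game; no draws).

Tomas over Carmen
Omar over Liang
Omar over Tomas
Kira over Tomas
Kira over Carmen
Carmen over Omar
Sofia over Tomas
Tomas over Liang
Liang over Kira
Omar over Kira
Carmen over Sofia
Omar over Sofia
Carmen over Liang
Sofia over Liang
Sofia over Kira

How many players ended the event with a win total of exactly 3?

2

Win totals: Tomas 2, Liang 1, Carmen 3, Kira 2, Omar 4, Sofia 3.
Exactly 3: Carmen, Sofia — 2 players.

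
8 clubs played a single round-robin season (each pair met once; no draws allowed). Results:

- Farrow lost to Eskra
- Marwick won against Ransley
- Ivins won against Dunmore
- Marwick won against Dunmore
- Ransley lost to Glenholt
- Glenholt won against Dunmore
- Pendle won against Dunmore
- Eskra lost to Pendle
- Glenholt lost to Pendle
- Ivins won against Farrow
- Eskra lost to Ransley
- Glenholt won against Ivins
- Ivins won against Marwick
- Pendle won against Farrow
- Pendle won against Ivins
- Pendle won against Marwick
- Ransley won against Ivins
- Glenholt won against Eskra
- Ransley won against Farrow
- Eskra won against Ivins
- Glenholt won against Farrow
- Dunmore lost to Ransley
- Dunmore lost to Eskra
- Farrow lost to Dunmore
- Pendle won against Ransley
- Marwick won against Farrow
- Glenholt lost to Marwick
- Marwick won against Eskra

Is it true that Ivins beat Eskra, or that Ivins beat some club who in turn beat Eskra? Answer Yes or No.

Ivins did not beat Eskra directly.
Ivins beat Dunmore, Marwick, Farrow. Of those, Marwick beat Eskra.

Yes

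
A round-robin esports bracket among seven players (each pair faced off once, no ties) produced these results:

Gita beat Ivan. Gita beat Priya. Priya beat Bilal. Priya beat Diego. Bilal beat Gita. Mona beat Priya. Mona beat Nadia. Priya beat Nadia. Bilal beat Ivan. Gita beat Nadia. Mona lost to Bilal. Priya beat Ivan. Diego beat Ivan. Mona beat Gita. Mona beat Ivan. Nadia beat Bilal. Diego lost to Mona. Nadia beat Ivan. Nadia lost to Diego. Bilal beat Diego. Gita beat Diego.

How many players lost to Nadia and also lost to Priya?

Nadia beat: Bilal, Ivan.
Priya beat: Bilal, Diego, Ivan, Nadia.
Both beat: Bilal, Ivan — 2.

2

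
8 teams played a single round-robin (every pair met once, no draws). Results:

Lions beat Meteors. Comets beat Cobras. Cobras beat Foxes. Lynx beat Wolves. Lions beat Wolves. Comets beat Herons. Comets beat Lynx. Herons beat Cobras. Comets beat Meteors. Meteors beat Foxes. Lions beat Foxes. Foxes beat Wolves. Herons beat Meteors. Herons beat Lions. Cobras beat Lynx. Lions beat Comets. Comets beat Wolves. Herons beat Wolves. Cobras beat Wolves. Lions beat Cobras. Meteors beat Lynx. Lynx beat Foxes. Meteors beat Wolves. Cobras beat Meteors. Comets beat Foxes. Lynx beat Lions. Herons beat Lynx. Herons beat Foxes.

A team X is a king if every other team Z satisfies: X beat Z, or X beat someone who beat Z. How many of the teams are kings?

Meteors cannot reach Comets, Cobras, Herons in two steps.
Comets reaches everyone (king).
Cobras cannot reach Comets, Herons in two steps.
Wolves cannot reach Meteors, Comets, Cobras, Lions, Lynx, Herons, Foxes in two steps.
Lions reaches everyone (king).
Lynx cannot reach Herons in two steps.
Herons reaches everyone (king).
Foxes cannot reach Meteors, Comets, Cobras, Lions, Lynx, Herons in two steps.
Kings: Comets, Lions, Herons — 3.

3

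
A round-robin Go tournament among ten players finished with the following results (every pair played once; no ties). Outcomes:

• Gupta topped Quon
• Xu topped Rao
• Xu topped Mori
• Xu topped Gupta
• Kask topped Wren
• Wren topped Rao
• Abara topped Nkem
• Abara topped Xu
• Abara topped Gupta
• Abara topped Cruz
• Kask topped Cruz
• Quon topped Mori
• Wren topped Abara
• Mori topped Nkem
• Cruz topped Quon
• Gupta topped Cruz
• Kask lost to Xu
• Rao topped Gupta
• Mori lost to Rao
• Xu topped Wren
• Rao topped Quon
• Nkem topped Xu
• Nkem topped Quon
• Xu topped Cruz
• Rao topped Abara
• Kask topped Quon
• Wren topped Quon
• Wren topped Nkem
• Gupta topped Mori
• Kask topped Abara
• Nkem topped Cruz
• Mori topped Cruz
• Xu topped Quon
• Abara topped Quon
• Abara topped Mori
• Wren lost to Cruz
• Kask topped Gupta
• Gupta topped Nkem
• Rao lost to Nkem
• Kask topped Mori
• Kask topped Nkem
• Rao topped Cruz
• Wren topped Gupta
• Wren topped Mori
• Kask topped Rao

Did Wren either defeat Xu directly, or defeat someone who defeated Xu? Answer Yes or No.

Wren did not beat Xu directly.
Wren beat Rao, Gupta, Nkem, Quon, Mori, Abara. Of those, Nkem beat Xu.

Yes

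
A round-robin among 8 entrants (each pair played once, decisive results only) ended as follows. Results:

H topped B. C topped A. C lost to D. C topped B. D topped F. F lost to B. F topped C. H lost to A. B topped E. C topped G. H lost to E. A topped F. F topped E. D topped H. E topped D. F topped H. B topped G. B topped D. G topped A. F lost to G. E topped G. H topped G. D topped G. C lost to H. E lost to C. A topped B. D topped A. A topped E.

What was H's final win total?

3

H's results: beat B, C, G; lost to A, D, E, F.
That is 3 wins.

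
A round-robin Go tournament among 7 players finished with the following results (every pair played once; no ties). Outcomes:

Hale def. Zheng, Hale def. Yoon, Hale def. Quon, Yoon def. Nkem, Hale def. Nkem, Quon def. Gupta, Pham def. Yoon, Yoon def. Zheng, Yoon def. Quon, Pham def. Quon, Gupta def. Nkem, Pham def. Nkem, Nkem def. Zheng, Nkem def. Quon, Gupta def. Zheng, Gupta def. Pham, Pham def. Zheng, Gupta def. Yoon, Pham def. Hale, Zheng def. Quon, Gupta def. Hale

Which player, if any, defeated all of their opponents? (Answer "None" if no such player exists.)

Highest win total is Pham with 5 (out of 6 possible).
Pham lost to Gupta, so no player went undefeated.

None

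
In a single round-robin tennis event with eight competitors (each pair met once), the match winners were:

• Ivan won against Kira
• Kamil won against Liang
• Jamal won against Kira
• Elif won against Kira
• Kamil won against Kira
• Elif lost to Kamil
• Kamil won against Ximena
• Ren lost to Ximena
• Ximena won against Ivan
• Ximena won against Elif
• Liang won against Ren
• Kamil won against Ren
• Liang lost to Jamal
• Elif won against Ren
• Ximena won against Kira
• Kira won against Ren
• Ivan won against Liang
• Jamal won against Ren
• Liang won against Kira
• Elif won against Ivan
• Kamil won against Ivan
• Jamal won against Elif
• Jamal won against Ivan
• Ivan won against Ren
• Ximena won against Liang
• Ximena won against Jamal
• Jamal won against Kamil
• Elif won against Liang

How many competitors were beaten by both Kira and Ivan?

1

Kira beat: Ren.
Ivan beat: Liang, Kira, Ren.
Both beat: Ren — 1.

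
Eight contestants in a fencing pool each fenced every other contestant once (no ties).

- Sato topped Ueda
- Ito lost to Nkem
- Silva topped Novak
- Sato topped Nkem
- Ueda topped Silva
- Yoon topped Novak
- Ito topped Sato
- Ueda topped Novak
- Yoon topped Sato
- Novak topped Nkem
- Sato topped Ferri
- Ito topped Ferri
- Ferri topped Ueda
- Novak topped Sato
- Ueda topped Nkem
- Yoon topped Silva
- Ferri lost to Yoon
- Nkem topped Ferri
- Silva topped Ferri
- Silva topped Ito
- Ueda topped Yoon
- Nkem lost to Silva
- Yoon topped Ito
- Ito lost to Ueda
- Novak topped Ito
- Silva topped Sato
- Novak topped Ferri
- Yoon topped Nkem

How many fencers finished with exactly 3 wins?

1

Win totals: Ueda 5, Sato 3, Novak 4, Yoon 6, Ito 2, Silva 5, Ferri 1, Nkem 2.
Exactly 3: Sato — 1 fencer.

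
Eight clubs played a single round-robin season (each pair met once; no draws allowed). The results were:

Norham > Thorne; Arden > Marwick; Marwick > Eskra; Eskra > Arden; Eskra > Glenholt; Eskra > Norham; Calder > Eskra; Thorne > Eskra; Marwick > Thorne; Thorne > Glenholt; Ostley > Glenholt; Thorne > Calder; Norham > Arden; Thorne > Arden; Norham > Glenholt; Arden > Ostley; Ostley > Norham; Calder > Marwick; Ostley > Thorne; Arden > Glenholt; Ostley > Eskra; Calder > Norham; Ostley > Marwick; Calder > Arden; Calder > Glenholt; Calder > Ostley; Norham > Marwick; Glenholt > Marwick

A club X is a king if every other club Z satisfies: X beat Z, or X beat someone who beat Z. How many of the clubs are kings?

Eskra cannot reach Calder in two steps.
Arden cannot reach Calder in two steps.
Calder reaches everyone (king).
Norham reaches everyone (king).
Marwick cannot reach Ostley in two steps.
Glenholt cannot reach Arden, Calder, Norham, Ostley in two steps.
Ostley reaches everyone (king).
Thorne reaches everyone (king).
Kings: Calder, Norham, Ostley, Thorne — 4.

4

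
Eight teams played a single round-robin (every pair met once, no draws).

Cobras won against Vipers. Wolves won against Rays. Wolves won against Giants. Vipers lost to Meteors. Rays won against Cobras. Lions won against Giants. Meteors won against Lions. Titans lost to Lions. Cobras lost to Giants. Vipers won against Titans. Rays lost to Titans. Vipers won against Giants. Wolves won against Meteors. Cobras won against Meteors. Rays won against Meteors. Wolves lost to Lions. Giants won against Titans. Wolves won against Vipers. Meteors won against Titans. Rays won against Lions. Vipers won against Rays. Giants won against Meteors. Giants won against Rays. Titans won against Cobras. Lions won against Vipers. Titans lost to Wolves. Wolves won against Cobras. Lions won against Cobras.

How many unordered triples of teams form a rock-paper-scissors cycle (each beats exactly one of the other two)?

14

Win totals: Meteors 3, Wolves 6, Cobras 2, Giants 4, Vipers 3, Lions 5, Titans 2, Rays 3.
A team with w wins dominates both others in C(w,2) triples; summing gives 3 + 15 + 1 + 6 + 3 + 10 + 1 + 3 = 42 transitive triples.
Total triples C(8,3) = 56, so cyclic triples = 56 − 42 = 14.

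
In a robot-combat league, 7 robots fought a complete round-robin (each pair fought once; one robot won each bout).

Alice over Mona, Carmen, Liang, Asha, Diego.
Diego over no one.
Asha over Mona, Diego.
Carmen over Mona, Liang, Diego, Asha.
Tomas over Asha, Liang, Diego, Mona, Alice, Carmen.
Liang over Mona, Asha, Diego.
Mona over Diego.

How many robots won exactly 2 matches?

Win totals: Diego 0, Alice 5, Carmen 4, Asha 2, Mona 1, Liang 3, Tomas 6.
Exactly 2: Asha — 1 robot.

1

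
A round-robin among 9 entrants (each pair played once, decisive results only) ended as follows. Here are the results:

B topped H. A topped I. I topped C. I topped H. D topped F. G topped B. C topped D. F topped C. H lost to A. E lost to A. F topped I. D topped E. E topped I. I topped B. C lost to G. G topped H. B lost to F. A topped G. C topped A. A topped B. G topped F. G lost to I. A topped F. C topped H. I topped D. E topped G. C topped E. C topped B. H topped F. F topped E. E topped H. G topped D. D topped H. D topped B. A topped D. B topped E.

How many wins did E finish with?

E's results: beat G, H, I; lost to A, B, C, D, F.
That is 3 wins.

3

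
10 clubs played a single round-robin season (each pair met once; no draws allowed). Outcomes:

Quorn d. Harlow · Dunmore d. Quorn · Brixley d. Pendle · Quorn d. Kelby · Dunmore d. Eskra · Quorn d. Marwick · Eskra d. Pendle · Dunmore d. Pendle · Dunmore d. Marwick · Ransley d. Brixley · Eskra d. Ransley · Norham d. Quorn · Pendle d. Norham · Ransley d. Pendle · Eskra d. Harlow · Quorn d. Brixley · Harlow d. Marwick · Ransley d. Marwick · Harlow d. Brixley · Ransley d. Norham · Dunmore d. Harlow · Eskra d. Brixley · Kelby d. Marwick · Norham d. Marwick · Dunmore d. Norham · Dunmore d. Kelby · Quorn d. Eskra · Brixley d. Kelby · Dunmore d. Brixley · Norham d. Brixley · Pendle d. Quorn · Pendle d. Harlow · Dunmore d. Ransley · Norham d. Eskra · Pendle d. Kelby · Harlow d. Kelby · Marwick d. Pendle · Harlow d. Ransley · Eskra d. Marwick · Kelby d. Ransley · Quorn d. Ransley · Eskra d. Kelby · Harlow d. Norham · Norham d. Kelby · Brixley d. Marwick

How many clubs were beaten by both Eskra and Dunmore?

6

Eskra beat: Brixley, Kelby, Ransley, Pendle, Harlow, Marwick.
Dunmore beat: Brixley, Kelby, Ransley, Eskra, Quorn, Norham, Pendle, Harlow, Marwick.
Both beat: Brixley, Kelby, Ransley, Pendle, Harlow, Marwick — 6.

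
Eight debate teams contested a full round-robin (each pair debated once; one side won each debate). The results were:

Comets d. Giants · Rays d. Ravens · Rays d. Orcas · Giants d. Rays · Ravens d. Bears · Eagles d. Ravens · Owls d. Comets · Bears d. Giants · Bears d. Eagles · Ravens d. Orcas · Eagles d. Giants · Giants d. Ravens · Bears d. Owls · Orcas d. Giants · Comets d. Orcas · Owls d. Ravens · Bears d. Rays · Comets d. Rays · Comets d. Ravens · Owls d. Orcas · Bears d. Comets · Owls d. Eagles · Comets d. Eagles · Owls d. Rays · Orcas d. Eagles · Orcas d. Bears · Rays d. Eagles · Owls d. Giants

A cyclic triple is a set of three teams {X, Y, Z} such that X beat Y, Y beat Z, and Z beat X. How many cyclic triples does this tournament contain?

Win totals: Owls 6, Orcas 3, Bears 5, Eagles 2, Ravens 2, Giants 2, Comets 5, Rays 3.
A team with w wins dominates both others in C(w,2) triples; summing gives 15 + 3 + 10 + 1 + 1 + 1 + 10 + 3 = 44 transitive triples.
Total triples C(8,3) = 56, so cyclic triples = 56 − 44 = 12.

12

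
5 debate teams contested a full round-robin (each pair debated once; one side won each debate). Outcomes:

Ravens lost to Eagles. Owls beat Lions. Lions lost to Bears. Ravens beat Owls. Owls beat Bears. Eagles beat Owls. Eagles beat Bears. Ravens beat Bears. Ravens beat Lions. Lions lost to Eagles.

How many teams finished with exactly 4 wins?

1

Win totals: Lions 0, Bears 1, Eagles 4, Ravens 3, Owls 2.
Exactly 4: Eagles — 1 team.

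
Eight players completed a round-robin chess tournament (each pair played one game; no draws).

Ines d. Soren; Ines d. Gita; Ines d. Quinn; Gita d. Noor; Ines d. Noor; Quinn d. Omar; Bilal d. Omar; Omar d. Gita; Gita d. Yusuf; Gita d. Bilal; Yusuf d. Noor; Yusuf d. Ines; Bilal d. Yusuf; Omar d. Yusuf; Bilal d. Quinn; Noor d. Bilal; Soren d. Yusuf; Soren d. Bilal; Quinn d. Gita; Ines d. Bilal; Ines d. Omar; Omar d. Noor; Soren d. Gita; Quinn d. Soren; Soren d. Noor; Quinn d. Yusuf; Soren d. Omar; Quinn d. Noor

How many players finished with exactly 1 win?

Win totals: Soren 5, Quinn 5, Ines 6, Noor 1, Bilal 3, Gita 3, Omar 3, Yusuf 2.
Exactly 1: Noor — 1 player.

1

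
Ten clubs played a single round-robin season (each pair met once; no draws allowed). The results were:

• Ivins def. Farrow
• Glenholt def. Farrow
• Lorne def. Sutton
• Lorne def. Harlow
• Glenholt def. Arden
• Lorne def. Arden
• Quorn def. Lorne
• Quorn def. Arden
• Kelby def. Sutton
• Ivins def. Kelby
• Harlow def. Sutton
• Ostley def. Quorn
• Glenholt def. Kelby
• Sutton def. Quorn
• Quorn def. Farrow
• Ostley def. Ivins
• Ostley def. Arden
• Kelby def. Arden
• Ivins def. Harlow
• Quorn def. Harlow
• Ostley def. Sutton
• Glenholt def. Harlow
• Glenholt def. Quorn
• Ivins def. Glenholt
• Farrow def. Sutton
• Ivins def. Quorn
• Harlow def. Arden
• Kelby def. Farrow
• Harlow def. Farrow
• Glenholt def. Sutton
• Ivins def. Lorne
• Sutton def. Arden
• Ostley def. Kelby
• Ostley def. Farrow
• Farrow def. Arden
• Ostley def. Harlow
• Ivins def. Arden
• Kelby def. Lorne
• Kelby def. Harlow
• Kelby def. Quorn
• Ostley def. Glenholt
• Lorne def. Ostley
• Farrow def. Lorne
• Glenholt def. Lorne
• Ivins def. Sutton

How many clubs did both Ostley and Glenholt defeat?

6

Ostley beat: Ivins, Farrow, Sutton, Harlow, Glenholt, Quorn, Kelby, Arden.
Glenholt beat: Farrow, Sutton, Lorne, Harlow, Quorn, Kelby, Arden.
Both beat: Farrow, Sutton, Harlow, Quorn, Kelby, Arden — 6.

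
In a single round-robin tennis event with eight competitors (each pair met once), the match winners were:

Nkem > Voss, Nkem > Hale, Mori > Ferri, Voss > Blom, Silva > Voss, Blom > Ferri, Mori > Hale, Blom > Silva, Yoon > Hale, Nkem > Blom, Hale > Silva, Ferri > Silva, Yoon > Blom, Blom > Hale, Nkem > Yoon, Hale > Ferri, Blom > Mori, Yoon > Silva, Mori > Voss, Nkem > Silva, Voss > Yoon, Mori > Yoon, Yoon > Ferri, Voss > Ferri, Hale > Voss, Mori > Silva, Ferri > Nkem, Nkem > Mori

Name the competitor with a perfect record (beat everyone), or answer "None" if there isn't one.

Highest win total is Nkem with 6 (out of 7 possible).
Nkem lost to Ferri, so no competitor went undefeated.

None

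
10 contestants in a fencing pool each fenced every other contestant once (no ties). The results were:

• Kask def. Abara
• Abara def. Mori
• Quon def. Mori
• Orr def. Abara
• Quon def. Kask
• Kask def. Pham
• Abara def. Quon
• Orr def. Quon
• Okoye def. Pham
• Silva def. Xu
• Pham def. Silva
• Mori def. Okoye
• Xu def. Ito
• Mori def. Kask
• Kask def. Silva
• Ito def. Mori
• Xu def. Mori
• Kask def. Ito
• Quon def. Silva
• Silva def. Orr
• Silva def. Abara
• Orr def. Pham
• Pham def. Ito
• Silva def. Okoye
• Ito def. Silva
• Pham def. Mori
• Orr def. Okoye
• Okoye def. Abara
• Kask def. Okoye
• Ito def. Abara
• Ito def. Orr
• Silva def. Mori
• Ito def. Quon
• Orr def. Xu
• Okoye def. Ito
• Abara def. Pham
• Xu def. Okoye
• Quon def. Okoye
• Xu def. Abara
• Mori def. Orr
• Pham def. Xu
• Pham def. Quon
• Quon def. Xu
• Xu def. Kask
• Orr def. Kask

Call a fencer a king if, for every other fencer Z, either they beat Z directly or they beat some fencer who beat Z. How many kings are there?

Silva reaches everyone (king).
Pham reaches everyone (king).
Okoye cannot reach Kask in two steps.
Kask reaches everyone (king).
Abara reaches everyone (king).
Orr reaches everyone (king).
Mori reaches everyone (king).
Quon reaches everyone (king).
Ito reaches everyone (king).
Xu reaches everyone (king).
Kings: Silva, Pham, Kask, Abara, Orr, Mori, Quon, Ito, Xu — 9.

9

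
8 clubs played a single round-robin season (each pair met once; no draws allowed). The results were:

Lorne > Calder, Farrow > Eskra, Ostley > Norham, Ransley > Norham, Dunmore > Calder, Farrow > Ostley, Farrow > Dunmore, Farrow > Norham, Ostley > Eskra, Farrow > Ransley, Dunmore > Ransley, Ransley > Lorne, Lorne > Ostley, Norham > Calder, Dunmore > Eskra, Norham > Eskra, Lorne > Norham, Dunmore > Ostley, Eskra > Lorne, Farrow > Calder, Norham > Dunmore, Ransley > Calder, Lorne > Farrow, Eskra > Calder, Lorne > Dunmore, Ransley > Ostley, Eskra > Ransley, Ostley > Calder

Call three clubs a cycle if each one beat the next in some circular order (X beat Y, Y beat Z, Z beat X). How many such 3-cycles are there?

Win totals: Dunmore 4, Farrow 6, Ostley 3, Ransley 4, Calder 0, Lorne 5, Eskra 3, Norham 3.
A club with w wins dominates both others in C(w,2) triples; summing gives 6 + 15 + 3 + 6 + 0 + 10 + 3 + 3 = 46 transitive triples.
Total triples C(8,3) = 56, so cyclic triples = 56 − 46 = 10.

10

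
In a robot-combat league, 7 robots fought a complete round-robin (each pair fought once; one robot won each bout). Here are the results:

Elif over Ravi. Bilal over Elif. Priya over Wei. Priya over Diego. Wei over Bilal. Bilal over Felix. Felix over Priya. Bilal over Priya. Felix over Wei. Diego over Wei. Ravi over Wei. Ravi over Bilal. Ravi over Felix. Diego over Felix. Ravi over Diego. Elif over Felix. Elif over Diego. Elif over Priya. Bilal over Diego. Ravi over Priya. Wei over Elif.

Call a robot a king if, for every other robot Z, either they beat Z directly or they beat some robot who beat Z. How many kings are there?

4

Elif reaches everyone (king).
Ravi reaches everyone (king).
Bilal reaches everyone (king).
Wei reaches everyone (king).
Diego cannot reach Ravi in two steps.
Felix cannot reach Ravi in two steps.
Priya cannot reach Ravi in two steps.
Kings: Elif, Ravi, Bilal, Wei — 4.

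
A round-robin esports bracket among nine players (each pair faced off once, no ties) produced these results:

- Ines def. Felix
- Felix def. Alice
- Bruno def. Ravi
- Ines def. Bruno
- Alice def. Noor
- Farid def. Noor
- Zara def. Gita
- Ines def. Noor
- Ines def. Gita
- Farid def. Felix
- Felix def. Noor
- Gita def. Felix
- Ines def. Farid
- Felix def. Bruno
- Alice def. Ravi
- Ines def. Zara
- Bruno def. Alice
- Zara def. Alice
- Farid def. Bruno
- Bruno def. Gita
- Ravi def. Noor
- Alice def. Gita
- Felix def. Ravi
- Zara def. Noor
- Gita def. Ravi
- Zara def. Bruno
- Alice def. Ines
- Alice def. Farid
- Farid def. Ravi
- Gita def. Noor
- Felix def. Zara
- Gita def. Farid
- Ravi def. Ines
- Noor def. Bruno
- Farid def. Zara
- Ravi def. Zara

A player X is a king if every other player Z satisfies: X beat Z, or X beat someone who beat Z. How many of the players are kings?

8

Ravi reaches everyone (king).
Zara reaches everyone (king).
Farid reaches everyone (king).
Bruno reaches everyone (king).
Noor cannot reach Zara, Farid, Felix, Ines in two steps.
Gita reaches everyone (king).
Felix reaches everyone (king).
Alice reaches everyone (king).
Ines reaches everyone (king).
Kings: Ravi, Zara, Farid, Bruno, Gita, Felix, Alice, Ines — 8.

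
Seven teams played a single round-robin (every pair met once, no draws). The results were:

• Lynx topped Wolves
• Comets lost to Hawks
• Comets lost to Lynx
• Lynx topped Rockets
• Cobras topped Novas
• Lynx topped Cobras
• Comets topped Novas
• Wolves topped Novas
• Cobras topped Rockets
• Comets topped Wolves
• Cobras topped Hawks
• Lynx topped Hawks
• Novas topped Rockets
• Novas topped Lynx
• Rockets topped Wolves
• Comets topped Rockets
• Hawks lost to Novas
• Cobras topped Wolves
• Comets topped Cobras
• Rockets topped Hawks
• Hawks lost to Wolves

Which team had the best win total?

Lynx

Win totals: Hawks 1, Lynx 5, Cobras 4, Comets 4, Novas 3, Wolves 2, Rockets 2.
Lynx leads with 5 wins (next highest: 4).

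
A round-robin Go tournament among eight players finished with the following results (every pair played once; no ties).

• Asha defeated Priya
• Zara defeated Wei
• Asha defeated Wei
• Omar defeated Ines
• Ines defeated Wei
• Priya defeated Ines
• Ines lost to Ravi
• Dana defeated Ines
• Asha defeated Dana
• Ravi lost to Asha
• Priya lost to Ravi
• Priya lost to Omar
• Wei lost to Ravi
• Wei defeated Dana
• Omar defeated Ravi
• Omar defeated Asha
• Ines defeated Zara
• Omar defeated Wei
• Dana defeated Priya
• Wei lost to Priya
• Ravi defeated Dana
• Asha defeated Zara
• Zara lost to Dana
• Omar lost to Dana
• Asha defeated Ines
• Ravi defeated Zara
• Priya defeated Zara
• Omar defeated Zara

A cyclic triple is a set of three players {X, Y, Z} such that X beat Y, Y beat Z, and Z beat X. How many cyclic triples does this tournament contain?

6

Win totals: Ines 2, Ravi 5, Dana 4, Wei 1, Asha 6, Zara 1, Omar 6, Priya 3.
A player with w wins dominates both others in C(w,2) triples; summing gives 1 + 10 + 6 + 0 + 15 + 0 + 15 + 3 = 50 transitive triples.
Total triples C(8,3) = 56, so cyclic triples = 56 − 50 = 6.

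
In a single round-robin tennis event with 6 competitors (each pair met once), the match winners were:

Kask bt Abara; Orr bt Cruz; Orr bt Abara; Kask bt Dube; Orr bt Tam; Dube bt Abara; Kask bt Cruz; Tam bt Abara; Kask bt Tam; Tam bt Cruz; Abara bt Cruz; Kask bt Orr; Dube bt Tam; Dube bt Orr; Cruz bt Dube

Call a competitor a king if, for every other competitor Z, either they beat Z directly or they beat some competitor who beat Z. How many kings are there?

Kask reaches everyone (king).
Orr cannot reach Kask in two steps.
Tam cannot reach Kask, Orr in two steps.
Dube cannot reach Kask in two steps.
Abara cannot reach Kask, Orr, Tam in two steps.
Cruz cannot reach Kask in two steps.
Kings: Kask — 1.

1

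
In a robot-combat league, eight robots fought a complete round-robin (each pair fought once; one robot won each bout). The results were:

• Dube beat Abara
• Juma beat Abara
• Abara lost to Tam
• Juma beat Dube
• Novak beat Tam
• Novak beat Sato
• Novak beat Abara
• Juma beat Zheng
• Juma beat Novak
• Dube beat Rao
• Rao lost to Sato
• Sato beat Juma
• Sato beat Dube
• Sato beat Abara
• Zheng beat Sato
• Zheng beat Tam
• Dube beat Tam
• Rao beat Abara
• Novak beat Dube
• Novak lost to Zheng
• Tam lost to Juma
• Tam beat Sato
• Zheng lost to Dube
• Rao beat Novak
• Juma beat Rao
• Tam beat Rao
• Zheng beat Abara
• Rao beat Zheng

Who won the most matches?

Juma

Win totals: Rao 3, Abara 0, Juma 6, Dube 4, Novak 4, Sato 4, Tam 3, Zheng 4.
Juma leads with 6 wins (next highest: 4).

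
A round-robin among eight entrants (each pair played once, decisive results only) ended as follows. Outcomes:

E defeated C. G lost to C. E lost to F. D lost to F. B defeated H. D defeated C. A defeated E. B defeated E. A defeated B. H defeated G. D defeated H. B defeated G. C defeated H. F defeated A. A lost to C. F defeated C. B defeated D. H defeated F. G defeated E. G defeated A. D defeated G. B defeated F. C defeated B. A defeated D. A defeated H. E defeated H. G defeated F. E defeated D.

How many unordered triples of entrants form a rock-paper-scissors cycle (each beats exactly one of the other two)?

Win totals: A 4, B 5, C 4, D 3, E 3, F 4, G 3, H 2.
An entrant with w wins dominates both others in C(w,2) triples; summing gives 6 + 10 + 6 + 3 + 3 + 6 + 3 + 1 = 38 transitive triples.
Total triples C(8,3) = 56, so cyclic triples = 56 − 38 = 18.

18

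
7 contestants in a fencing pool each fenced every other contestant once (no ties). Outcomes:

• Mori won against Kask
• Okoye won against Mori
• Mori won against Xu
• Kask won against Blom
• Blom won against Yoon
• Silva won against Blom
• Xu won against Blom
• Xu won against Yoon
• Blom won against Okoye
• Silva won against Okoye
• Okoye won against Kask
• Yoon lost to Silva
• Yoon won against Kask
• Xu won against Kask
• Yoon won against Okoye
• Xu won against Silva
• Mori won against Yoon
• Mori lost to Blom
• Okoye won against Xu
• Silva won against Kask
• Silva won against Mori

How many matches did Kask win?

Kask's results: beat Blom; lost to Yoon, Silva, Xu, Mori, Okoye.
That is 1 win.

1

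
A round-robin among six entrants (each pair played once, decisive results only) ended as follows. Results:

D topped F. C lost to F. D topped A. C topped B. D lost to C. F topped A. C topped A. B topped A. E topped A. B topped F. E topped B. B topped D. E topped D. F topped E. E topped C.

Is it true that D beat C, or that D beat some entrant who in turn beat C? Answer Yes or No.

D did not beat C directly.
D beat A, F. Of those, F beat C.

Yes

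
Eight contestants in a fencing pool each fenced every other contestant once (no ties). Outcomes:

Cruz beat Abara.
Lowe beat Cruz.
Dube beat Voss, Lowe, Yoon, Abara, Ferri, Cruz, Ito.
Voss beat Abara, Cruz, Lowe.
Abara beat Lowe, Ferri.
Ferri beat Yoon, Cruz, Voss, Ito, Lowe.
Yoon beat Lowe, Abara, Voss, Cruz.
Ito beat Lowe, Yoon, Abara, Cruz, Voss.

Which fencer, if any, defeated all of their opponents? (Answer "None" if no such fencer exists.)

Dube has 7 wins out of 7 opponents — a perfect record.

Dube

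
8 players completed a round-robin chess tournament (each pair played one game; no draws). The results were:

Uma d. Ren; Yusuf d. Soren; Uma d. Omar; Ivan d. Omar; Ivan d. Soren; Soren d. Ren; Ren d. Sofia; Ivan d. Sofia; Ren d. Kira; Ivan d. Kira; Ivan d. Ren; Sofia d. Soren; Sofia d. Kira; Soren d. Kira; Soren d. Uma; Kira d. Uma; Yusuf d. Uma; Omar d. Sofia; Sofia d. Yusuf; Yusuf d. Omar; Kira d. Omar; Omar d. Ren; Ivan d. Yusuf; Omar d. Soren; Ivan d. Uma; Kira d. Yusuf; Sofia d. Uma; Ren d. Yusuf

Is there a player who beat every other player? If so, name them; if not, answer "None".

Ivan

Ivan has 7 wins out of 7 opponents — a perfect record.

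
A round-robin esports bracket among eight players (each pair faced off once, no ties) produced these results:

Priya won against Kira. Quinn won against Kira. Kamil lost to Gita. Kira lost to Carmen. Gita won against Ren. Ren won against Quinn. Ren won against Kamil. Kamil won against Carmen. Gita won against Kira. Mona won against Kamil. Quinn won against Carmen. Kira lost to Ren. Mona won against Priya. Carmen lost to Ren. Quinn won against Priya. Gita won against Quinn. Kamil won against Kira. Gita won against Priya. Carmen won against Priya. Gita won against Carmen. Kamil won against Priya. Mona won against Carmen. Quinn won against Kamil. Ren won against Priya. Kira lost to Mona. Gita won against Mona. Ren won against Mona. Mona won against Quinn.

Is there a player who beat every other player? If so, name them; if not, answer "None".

Gita has 7 wins out of 7 opponents — a perfect record.

Gita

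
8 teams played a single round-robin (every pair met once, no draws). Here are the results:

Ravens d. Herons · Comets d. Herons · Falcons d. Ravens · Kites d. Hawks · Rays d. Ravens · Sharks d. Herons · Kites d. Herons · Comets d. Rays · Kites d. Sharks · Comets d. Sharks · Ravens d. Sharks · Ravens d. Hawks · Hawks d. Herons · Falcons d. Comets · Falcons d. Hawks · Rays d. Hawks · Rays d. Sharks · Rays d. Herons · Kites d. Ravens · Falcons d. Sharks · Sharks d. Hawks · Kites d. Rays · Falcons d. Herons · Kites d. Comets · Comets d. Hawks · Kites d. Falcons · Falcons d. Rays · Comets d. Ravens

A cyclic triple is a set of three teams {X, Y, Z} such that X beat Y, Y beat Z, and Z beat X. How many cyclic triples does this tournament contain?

Win totals: Hawks 1, Kites 7, Ravens 3, Sharks 2, Rays 4, Falcons 6, Comets 5, Herons 0.
A team with w wins dominates both others in C(w,2) triples; summing gives 0 + 21 + 3 + 1 + 6 + 15 + 10 + 0 = 56 transitive triples.
Total triples C(8,3) = 56, so cyclic triples = 56 − 56 = 0.

0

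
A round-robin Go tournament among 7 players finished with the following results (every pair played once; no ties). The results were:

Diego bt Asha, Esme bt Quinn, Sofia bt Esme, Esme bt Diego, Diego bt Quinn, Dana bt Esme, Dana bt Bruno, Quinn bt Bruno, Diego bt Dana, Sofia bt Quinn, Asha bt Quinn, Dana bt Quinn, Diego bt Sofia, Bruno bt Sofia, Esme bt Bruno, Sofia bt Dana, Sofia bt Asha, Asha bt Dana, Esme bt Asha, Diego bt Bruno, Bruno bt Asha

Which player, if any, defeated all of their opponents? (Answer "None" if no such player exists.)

Highest win total is Diego with 5 (out of 6 possible).
Diego lost to Esme, so no player went undefeated.

None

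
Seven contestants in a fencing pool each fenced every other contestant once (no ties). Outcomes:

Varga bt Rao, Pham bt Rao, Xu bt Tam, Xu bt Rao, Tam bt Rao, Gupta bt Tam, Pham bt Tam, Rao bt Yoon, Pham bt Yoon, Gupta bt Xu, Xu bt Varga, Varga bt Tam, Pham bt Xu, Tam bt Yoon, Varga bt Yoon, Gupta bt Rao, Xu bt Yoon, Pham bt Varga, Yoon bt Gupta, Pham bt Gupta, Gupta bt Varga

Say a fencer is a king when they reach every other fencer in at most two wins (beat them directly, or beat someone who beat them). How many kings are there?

1

Tam cannot reach Pham, Varga, Xu in two steps.
Yoon cannot reach Pham in two steps.
Pham reaches everyone (king).
Varga cannot reach Pham, Xu in two steps.
Gupta cannot reach Pham in two steps.
Xu cannot reach Pham in two steps.
Rao cannot reach Tam, Pham, Varga, Xu in two steps.
Kings: Pham — 1.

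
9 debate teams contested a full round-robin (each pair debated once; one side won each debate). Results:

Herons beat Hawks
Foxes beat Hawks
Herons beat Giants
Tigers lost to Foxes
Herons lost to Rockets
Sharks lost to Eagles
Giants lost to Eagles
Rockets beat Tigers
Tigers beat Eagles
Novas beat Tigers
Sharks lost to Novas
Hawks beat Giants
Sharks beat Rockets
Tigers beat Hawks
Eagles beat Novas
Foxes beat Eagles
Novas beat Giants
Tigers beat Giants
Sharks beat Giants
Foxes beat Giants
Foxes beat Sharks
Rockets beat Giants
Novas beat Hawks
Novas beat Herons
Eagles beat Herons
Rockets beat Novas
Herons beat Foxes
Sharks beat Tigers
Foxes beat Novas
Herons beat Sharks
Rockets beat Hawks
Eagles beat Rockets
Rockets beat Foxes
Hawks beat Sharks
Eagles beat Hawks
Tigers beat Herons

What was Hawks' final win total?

2

Hawks' results: beat Giants, Sharks; lost to Rockets, Herons, Tigers, Eagles, Foxes, Novas.
That is 2 wins.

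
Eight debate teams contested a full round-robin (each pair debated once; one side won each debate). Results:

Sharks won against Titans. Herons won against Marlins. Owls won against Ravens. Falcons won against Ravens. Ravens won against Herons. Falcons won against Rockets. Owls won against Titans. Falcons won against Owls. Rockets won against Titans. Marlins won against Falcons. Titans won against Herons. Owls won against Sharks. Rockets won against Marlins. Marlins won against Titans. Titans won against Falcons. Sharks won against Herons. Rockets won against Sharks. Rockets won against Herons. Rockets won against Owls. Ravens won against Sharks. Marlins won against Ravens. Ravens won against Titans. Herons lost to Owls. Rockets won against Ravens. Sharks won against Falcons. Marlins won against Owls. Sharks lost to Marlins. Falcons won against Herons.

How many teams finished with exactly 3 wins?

2

Win totals: Ravens 3, Rockets 6, Herons 1, Owls 4, Falcons 4, Marlins 5, Titans 2, Sharks 3.
Exactly 3: Ravens, Sharks — 2 teams.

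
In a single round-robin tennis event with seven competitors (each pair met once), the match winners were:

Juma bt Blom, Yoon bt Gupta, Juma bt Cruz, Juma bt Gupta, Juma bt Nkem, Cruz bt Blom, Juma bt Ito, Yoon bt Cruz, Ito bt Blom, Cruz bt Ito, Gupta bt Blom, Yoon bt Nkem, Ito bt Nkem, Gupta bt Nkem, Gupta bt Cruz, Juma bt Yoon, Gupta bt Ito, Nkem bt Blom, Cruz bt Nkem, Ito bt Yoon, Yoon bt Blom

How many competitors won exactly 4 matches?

Win totals: Blom 0, Gupta 4, Nkem 1, Juma 6, Cruz 3, Ito 3, Yoon 4.
Exactly 4: Gupta, Yoon — 2 competitors.

2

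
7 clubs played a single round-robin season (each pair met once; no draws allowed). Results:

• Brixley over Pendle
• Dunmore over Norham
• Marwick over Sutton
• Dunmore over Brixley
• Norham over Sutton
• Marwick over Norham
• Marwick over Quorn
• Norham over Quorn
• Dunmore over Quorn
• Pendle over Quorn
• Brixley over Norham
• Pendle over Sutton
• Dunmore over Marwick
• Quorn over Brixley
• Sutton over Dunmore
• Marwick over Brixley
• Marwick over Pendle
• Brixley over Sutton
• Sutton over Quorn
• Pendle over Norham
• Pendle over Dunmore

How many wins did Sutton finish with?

2

Sutton's results: beat Dunmore, Quorn; lost to Marwick, Brixley, Pendle, Norham.
That is 2 wins.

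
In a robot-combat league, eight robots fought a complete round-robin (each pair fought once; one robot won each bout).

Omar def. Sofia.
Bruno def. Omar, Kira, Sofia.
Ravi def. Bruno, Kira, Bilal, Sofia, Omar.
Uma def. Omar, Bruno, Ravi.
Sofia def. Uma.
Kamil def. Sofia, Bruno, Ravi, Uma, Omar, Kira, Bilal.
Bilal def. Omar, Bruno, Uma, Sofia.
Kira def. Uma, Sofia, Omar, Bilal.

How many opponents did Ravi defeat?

Ravi's results: beat Kira, Omar, Sofia, Bruno, Bilal; lost to Uma, Kamil.
That is 5 wins.

5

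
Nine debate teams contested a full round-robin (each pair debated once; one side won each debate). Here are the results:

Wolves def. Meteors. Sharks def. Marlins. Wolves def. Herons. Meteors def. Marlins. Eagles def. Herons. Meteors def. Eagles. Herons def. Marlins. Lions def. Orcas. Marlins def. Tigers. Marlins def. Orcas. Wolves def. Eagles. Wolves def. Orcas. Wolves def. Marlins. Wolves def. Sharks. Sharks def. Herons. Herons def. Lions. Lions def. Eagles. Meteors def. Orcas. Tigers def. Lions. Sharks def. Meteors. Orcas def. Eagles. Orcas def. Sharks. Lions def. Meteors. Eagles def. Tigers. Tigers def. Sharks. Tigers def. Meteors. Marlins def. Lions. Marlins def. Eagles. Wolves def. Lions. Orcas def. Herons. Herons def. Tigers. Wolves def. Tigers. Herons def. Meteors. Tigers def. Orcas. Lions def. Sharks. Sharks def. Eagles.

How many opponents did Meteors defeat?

3

Meteors' results: beat Marlins, Orcas, Eagles; lost to Tigers, Wolves, Lions, Herons, Sharks.
That is 3 wins.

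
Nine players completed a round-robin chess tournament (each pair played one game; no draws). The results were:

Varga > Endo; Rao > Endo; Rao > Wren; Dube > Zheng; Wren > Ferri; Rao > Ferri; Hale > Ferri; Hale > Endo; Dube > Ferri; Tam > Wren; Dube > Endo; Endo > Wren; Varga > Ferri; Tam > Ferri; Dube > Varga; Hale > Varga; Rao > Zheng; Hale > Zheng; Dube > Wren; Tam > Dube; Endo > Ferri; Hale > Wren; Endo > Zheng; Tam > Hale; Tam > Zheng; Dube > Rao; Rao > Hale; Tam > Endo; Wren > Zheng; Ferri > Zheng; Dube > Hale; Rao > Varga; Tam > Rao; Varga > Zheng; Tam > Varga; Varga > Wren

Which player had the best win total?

Tam

Win totals: Tam 8, Hale 5, Wren 2, Zheng 0, Ferri 1, Endo 3, Rao 6, Varga 4, Dube 7.
Tam leads with 8 wins (next highest: 7).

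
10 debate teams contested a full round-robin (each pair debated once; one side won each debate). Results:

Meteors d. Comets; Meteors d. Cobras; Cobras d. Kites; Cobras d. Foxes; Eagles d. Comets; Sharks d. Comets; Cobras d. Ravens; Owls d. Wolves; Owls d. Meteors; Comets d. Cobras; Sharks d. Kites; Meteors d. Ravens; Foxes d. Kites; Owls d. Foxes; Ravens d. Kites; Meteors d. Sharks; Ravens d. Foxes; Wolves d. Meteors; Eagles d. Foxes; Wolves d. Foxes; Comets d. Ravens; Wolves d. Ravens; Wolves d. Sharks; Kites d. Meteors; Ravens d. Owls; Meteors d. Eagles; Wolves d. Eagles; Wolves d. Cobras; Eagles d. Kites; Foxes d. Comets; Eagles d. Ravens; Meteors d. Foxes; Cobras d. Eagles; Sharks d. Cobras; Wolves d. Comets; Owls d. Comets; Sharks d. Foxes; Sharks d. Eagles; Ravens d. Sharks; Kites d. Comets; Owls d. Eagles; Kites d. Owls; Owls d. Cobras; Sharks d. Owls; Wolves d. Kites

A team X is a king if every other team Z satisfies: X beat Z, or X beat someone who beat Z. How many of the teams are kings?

5

Kites reaches everyone (king).
Wolves reaches everyone (king).
Owls reaches everyone (king).
Ravens reaches everyone (king).
Sharks reaches everyone (king).
Cobras cannot reach Wolves in two steps.
Meteors cannot reach Wolves in two steps.
Eagles cannot reach Wolves in two steps.
Comets cannot reach Wolves, Meteors in two steps.
Foxes cannot reach Wolves, Sharks, Eagles in two steps.
Kings: Kites, Wolves, Owls, Ravens, Sharks — 5.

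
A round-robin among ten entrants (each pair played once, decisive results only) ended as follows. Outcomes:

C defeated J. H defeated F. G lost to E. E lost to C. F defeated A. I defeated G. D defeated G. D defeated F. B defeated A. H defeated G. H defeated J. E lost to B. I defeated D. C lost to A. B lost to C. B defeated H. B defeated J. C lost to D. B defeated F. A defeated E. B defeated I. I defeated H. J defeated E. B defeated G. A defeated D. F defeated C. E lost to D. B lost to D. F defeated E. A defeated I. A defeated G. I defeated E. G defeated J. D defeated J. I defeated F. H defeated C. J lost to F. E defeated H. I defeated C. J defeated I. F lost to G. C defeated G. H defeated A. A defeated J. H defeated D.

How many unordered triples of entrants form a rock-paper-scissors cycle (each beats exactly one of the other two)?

Win totals: A 6, B 7, C 4, D 6, E 2, F 4, G 2, H 6, I 6, J 2.
An entrant with w wins dominates both others in C(w,2) triples; summing gives 15 + 21 + 6 + 15 + 1 + 6 + 1 + 15 + 15 + 1 = 96 transitive triples.
Total triples C(10,3) = 120, so cyclic triples = 120 − 96 = 24.

24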